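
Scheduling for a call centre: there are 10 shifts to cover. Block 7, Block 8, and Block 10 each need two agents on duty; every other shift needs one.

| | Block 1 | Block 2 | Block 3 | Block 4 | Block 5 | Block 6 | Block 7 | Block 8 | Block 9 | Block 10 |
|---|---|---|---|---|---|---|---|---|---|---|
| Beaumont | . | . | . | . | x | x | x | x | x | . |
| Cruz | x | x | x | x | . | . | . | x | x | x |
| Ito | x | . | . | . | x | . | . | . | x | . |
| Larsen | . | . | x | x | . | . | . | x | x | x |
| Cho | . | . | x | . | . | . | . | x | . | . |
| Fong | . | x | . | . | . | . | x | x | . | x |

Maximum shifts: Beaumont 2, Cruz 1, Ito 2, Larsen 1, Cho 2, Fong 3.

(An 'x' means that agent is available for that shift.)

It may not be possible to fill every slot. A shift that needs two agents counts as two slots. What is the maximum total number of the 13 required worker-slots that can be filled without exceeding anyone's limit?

Total capacity across all agents is 2+1+2+1+2+3 = 11, and 13 slots are needed, so at most 11 can be filled.
An assignment achieving 11: Block 1→Cruz, Block 2→Fong, Block 3→Cho, Block 4→Larsen, Block 5→Ito, Block 6→Beaumont, Block 7→Beaumont+Fong, Block 8→Cho, Block 9→Ito, Block 10→Fong.
Loads: Beaumont 2/2, Cruz 1/1, Ito 2/2, Larsen 1/1, Cho 2/2, Fong 3/3.

11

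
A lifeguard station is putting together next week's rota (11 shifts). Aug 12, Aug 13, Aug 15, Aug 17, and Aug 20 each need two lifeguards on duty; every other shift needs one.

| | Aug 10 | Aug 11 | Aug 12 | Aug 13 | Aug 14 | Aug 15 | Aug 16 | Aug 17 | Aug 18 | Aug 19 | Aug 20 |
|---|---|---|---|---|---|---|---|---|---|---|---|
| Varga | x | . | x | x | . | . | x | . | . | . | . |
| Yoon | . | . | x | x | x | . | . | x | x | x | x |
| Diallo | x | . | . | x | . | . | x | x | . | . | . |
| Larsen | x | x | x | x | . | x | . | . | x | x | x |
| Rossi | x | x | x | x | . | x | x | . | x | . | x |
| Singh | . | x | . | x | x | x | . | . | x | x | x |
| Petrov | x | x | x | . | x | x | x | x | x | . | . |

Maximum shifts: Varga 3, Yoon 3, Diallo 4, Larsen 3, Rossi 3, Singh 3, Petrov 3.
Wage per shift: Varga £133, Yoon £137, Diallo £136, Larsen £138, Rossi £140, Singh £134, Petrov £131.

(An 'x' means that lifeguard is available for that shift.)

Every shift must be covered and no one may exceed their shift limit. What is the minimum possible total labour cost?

Picking the cheapest available lifeguard for each shift independently would cost £2123, but that ignores the shift limits.
An optimal schedule: Aug 10→Diallo, Aug 11→Petrov, Aug 12→Varga+Yoon, Aug 13→Varga+Diallo, Aug 14→Petrov, Aug 15→Singh+Larsen, Aug 16→Varga, Aug 17→Petrov+Diallo, Aug 18→Yoon, Aug 19→Singh, Aug 20→Singh+Yoon.
Total: 136 + 131 + 133 + 137 + 133 + 136 + 131 + 134 + 138 + 133 + 131 + 136 + 137 + 134 + 134 + 137 = £2151.

£2151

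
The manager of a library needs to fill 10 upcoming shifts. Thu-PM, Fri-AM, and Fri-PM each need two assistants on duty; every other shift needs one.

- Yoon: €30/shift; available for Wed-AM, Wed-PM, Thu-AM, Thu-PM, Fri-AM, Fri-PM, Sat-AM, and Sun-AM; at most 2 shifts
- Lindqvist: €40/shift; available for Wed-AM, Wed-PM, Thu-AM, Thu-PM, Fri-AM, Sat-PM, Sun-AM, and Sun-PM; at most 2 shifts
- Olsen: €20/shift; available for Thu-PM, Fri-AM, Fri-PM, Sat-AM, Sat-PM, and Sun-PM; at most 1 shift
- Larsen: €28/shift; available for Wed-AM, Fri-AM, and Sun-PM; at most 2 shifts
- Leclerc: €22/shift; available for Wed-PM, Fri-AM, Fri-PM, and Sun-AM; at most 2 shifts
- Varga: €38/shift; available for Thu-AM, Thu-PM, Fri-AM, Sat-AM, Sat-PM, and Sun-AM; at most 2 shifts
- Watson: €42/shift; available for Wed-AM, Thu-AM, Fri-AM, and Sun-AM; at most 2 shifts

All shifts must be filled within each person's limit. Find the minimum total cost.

€420

Picking the cheapest available assistant for each shift independently would cost €296, but that ignores the shift limits.
An optimal schedule: Wed-AM→Larsen, Wed-PM→Yoon, Thu-AM→Watson, Thu-PM→Lindqvist+Varga, Fri-AM→Leclerc+Watson, Fri-PM→Yoon+Olsen, Sat-AM→Varga, Sat-PM→Lindqvist, Sun-AM→Leclerc, Sun-PM→Larsen.
Total: 28 + 30 + 42 + 40 + 38 + 22 + 42 + 30 + 20 + 38 + 40 + 22 + 28 = €420.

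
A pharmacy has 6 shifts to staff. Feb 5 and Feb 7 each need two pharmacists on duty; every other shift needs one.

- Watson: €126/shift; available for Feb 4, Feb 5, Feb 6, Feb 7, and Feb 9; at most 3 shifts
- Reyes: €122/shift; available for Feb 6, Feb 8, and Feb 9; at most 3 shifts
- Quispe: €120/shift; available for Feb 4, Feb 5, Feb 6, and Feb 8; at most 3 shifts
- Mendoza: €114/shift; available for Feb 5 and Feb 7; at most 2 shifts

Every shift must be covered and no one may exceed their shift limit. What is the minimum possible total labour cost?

€958

Feb 7 can only be covered by Watson and Mendoza, so that assignment is forced.
Picking the cheapest available pharmacist for each shift independently would cost €956, but that ignores the shift limits.
An optimal schedule: Feb 4→Quispe, Feb 5→Mendoza+Quispe, Feb 6→Reyes, Feb 7→Mendoza+Watson, Feb 8→Quispe, Feb 9→Reyes.
Total: 120 + 114 + 120 + 122 + 114 + 126 + 120 + 122 = €958.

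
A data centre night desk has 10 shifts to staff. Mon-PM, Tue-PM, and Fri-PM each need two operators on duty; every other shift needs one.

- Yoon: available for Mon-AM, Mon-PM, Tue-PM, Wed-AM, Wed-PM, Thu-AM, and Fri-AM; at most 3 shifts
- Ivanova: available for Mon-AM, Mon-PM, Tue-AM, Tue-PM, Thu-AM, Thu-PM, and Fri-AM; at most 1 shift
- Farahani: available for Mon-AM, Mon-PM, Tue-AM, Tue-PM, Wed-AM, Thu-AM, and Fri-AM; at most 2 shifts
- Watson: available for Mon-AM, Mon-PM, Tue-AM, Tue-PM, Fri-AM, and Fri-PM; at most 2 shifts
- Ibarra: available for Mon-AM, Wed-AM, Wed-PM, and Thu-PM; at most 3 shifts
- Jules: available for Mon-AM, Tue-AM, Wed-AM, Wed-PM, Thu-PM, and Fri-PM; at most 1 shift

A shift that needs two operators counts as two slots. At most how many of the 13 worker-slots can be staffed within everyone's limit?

Total capacity across all operators is 3+1+2+2+3+1 = 12, and 13 slots are needed, so at most 12 can be filled.
An assignment achieving 12: Mon-AM→Ibarra, Mon-PM→Yoon+Ivanova, Tue-AM→Farahani, Tue-PM→Farahani+Watson, Wed-AM→Ibarra, Wed-PM→Yoon, Thu-AM→Yoon, Thu-PM→Ibarra, Fri-PM→Watson+Jules.
Loads: Yoon 3/3, Ivanova 1/1, Farahani 2/2, Watson 2/2, Ibarra 3/3, Jules 1/1.

12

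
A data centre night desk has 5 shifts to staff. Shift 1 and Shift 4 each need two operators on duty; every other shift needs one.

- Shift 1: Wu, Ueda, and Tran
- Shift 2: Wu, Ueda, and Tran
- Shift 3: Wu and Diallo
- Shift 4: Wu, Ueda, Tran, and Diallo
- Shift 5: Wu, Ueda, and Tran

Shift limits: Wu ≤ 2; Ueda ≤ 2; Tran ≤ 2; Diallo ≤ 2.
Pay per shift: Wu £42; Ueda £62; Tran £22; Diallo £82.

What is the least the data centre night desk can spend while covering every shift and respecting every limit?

£334

Picking the cheapest available operator for each shift independently would cost £214, but that ignores the shift limits.
An optimal schedule: Shift 1→Wu+Ueda, Shift 2→Ueda, Shift 3→Wu, Shift 4→Tran+Diallo, Shift 5→Tran.
Total: 42 + 62 + 62 + 42 + 22 + 82 + 22 = £334.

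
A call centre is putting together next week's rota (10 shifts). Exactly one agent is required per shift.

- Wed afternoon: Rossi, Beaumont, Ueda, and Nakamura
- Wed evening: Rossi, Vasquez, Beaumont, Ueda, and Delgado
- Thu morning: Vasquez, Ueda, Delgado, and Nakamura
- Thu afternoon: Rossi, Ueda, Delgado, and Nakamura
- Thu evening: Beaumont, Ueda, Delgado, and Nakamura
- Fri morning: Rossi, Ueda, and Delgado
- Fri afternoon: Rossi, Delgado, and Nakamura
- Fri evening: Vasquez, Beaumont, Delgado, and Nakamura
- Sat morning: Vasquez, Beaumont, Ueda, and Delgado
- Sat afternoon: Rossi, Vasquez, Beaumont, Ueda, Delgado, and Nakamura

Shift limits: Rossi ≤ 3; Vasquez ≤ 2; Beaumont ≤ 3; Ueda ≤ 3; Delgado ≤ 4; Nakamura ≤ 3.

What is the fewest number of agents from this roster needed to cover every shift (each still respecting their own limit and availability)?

3

10 slots to fill and no one can take more than 4, so at least ⌈10/4⌉ = 3 agents are needed.
Rossi, Beaumont, and Delgado alone can cover everything: Wed afternoon→Rossi, Wed evening→Delgado, Thu morning→Delgado, Thu afternoon→Rossi, Thu evening→Beaumont, Fri morning→Rossi, Fri afternoon→Delgado, Fri evening→Beaumont, Sat morning→Beaumont, Sat afternoon→Delgado.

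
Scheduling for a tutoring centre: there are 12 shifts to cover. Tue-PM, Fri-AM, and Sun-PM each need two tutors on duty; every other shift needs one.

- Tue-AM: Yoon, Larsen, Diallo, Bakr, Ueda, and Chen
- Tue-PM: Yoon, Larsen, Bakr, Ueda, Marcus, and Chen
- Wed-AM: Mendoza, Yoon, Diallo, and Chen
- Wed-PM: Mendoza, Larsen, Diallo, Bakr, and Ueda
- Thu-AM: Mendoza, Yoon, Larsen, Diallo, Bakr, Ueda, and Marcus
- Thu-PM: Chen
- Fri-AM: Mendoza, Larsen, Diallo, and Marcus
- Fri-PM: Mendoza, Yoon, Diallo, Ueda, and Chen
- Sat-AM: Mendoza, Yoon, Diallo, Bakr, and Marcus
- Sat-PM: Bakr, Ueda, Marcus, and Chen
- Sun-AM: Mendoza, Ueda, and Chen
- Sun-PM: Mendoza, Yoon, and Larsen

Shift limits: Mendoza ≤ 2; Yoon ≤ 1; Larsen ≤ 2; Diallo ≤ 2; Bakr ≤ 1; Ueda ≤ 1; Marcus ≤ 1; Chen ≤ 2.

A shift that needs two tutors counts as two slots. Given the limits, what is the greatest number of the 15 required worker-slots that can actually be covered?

12

Total capacity across all tutors is 2+1+2+2+1+1+1+2 = 12, and 15 slots are needed, so at most 12 can be filled.
An assignment achieving 12: Tue-AM→Chen, Wed-AM→Diallo, Wed-PM→Larsen, Thu-PM→Chen, Fri-AM→Larsen+Diallo, Fri-PM→Ueda, Sat-AM→Marcus, Sat-PM→Bakr, Sun-AM→Mendoza, Sun-PM→Mendoza+Yoon.
Loads: Mendoza 2/2, Yoon 1/1, Larsen 2/2, Diallo 2/2, Bakr 1/1, Ueda 1/1, Marcus 1/1, Chen 2/2.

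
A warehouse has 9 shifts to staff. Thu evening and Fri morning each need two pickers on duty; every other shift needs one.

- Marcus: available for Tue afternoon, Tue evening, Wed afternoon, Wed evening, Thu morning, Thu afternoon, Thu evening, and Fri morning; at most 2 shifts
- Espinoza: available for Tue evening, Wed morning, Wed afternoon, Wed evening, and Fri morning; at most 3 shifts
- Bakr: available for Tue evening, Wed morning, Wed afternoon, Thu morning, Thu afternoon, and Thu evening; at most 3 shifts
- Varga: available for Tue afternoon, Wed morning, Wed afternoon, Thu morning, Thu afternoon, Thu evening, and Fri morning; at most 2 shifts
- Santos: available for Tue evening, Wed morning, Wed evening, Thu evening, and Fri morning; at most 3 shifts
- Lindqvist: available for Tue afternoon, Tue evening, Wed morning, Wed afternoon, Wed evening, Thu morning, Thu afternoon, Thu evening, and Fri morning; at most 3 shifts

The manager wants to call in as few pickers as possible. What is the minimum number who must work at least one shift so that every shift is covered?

4

11 slots to fill and no one can take more than 3, so at least ⌈11/3⌉ = 4 pickers are needed.
Marcus, Espinoza, Bakr, and Santos alone can cover everything: Tue afternoon→Marcus, Tue evening→Bakr, Wed morning→Espinoza, Wed afternoon→Espinoza, Wed evening→Santos, Thu morning→Marcus, Thu afternoon→Bakr, Thu evening→Bakr+Santos, Fri morning→Espinoza+Santos.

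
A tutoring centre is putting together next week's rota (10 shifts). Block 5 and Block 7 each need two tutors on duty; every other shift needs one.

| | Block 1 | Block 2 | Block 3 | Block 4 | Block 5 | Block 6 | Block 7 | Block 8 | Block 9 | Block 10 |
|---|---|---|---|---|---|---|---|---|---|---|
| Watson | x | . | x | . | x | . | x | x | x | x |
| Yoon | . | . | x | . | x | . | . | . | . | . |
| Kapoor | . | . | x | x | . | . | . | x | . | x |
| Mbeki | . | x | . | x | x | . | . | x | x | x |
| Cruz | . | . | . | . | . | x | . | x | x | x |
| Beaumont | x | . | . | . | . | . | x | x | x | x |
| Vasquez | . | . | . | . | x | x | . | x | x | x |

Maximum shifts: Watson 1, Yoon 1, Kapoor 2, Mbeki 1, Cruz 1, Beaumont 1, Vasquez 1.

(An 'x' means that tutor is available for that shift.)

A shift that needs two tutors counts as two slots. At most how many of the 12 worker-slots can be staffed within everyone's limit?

8

Total capacity across all tutors is 1+1+2+1+1+1+1 = 8, and 12 slots are needed, so at most 8 can be filled.
An assignment achieving 8: Block 1→Watson, Block 2→Mbeki, Block 3→Yoon, Block 4→Kapoor, Block 5→Vasquez, Block 6→Cruz, Block 7→Beaumont, Block 8→Kapoor.
Loads: Watson 1/1, Yoon 1/1, Kapoor 2/2, Mbeki 1/1, Cruz 1/1, Beaumont 1/1, Vasquez 1/1.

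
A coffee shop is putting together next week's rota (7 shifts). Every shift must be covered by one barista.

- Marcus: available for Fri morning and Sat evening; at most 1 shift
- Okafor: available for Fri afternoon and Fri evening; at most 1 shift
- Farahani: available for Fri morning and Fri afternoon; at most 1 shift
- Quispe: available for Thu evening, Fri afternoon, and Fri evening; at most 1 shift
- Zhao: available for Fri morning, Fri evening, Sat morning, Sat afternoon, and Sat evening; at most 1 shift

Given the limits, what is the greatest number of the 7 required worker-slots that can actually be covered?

Total capacity across all baristas is 1+1+1+1+1 = 5, and 7 slots are needed, so at most 5 can be filled.
An assignment achieving 5: Thu evening→Quispe, Fri morning→Farahani, Fri afternoon→Okafor, Sat morning→Zhao, Sat evening→Marcus.
Loads: Marcus 1/1, Okafor 1/1, Farahani 1/1, Quispe 1/1, Zhao 1/1.

5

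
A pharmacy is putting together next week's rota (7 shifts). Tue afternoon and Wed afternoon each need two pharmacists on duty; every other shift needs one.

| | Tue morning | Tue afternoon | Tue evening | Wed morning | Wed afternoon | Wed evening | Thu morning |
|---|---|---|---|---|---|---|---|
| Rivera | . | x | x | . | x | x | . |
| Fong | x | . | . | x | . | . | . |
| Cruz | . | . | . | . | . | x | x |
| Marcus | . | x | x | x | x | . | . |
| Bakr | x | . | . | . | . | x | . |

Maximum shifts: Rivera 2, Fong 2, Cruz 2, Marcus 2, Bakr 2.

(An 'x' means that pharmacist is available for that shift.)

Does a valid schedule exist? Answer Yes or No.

Total capacity is 10 and 9 slots are needed, so capacity alone doesn't rule it out.
Shifts {Tue afternoon, Tue evening, Wed afternoon} need 5 worker-slots in total, but the pharmacists available for any of those shifts (Rivera and Marcus) can supply at most 4 among them. So no valid schedule exists.

No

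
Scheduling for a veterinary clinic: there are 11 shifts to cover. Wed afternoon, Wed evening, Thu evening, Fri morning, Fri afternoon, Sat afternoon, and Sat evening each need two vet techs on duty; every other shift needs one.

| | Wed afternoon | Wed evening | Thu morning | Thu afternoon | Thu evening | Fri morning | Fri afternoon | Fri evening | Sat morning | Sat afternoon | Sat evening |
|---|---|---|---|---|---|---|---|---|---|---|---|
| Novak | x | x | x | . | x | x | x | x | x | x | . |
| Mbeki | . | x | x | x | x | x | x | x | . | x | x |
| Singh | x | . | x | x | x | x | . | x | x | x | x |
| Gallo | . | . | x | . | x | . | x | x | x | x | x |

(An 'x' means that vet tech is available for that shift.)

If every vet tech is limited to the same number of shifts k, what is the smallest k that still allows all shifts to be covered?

5

With 4 vet techs and 18 worker-slots to fill, someone must work at least ⌈18/4⌉ = 5 shifts, so k ≥ 5.
k = 5 works: Wed afternoon→Novak+Singh, Wed evening→Novak+Mbeki, Thu morning→Singh, Thu afternoon→Mbeki, Thu evening→Singh+Gallo, Fri morning→Novak+Mbeki, Fri afternoon→Novak+Mbeki, Fri evening→Gallo, Sat morning→Novak, Sat afternoon→Singh+Gallo, Sat evening→Mbeki+Singh.
Loads: Novak 5, Mbeki 5, Singh 5, Gallo 3 — all ≤ 5.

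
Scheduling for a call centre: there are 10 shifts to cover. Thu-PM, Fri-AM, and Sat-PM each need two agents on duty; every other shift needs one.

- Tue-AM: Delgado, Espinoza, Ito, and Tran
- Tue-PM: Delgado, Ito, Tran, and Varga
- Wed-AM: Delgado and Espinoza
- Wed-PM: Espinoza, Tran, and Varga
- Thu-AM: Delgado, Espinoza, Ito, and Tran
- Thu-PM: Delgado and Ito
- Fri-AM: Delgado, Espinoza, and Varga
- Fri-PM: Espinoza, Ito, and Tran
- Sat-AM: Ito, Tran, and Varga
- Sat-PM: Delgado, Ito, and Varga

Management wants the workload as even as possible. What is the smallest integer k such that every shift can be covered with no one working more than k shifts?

With 5 agents and 13 worker-slots to fill, someone must work at least ⌈13/5⌉ = 3 shifts, so k ≥ 3.
k = 3 works: Tue-AM→Tran, Tue-PM→Tran, Wed-AM→Delgado, Wed-PM→Espinoza, Thu-AM→Tran, Thu-PM→Delgado+Ito, Fri-AM→Delgado+Espinoza, Fri-PM→Espinoza, Sat-AM→Ito, Sat-PM→Ito+Varga.
Loads: Delgado 3, Espinoza 3, Ito 3, Tran 3, Varga 1 — all ≤ 3.

3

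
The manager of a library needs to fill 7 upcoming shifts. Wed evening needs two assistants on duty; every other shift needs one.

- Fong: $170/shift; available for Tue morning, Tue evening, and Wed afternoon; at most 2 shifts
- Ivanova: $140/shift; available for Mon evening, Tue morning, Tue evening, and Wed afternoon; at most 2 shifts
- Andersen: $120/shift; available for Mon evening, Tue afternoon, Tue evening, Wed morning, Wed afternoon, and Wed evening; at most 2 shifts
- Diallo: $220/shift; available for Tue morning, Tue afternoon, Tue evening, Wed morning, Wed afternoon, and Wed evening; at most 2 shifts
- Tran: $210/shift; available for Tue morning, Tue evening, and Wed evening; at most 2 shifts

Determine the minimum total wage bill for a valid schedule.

$1290

Picking the cheapest available assistant for each shift independently would cost $1070, but that ignores the shift limits.
An optimal schedule: Mon evening→Ivanova, Tue morning→Fong, Tue afternoon→Andersen, Tue evening→Ivanova, Wed morning→Andersen, Wed afternoon→Fong, Wed evening→Diallo+Tran.
Total: 140 + 170 + 120 + 140 + 120 + 170 + 220 + 210 = $1290.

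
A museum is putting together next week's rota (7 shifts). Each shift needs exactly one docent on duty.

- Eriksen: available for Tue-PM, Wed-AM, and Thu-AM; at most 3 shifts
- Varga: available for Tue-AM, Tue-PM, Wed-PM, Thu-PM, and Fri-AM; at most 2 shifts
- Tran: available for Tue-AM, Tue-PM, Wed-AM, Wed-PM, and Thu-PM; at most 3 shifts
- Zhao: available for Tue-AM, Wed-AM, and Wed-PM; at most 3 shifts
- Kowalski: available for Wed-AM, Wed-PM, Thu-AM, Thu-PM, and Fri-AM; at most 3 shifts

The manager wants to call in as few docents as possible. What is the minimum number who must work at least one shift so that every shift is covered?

3

7 slots to fill and no one can take more than 3, so at least ⌈7/3⌉ = 3 docents are needed.
Eriksen, Varga, and Tran alone can cover everything: Tue-AM→Varga, Tue-PM→Eriksen, Wed-AM→Eriksen, Wed-PM→Tran, Thu-AM→Eriksen, Thu-PM→Tran, Fri-AM→Varga.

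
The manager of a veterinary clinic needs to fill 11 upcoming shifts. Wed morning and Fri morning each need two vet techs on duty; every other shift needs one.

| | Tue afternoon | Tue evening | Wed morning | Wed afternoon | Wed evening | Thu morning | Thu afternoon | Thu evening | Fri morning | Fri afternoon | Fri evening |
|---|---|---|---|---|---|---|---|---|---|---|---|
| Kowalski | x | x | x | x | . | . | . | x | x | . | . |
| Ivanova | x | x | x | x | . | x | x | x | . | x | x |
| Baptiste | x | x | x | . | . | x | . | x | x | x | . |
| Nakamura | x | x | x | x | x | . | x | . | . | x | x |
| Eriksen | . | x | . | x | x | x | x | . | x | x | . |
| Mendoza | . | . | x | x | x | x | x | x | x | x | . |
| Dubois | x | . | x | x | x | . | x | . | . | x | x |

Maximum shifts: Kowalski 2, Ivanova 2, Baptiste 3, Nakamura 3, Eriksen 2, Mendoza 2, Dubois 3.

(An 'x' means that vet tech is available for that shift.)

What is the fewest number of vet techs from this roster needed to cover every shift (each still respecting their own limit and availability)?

13 slots to fill and no one can take more than 3, so at least ⌈13/3⌉ = 5 vet techs are needed.
Kowalski, Ivanova, Baptiste, Nakamura, and Dubois alone can cover everything: Tue afternoon→Dubois, Tue evening→Baptiste, Wed morning→Baptiste+Dubois, Wed afternoon→Nakamura, Wed evening→Nakamura, Thu morning→Ivanova, Thu afternoon→Ivanova, Thu evening→Kowalski, Fri morning→Kowalski+Baptiste, Fri afternoon→Dubois, Fri evening→Nakamura.

5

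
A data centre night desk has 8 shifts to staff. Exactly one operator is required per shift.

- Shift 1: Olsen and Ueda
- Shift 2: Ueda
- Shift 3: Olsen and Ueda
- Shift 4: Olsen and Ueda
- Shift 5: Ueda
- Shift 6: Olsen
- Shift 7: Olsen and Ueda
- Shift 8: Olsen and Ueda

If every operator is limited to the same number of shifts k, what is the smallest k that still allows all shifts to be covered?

With 2 operators and 8 worker-slots to fill, someone must work at least ⌈8/2⌉ = 4 shifts, so k ≥ 4.
k = 4 works: Shift 1→Olsen, Shift 2→Ueda, Shift 3→Olsen, Shift 4→Olsen, Shift 5→Ueda, Shift 6→Olsen, Shift 7→Ueda, Shift 8→Ueda.
Loads: Olsen 4, Ueda 4 — all ≤ 4.

4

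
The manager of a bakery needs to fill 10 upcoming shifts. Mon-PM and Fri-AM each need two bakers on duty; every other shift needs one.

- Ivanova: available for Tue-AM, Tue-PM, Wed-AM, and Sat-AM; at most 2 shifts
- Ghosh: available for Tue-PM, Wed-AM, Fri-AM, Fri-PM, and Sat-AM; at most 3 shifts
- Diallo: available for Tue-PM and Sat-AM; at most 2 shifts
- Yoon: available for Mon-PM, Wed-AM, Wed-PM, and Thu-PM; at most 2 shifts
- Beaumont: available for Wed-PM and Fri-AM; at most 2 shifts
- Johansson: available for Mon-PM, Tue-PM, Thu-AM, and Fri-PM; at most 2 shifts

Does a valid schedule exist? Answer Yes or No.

Yes

Mon-PM can only be covered by Yoon and Johansson, so that assignment is forced.
Tue-AM can only be covered by Ivanova, so that assignment is forced.
Thu-AM can only be covered by Johansson, so that assignment is forced.
One valid schedule: Mon-PM→Yoon+Johansson, Tue-AM→Ivanova, Tue-PM→Diallo, Wed-AM→Ivanova, Wed-PM→Beaumont, Thu-AM→Johansson, Thu-PM→Yoon, Fri-AM→Ghosh+Beaumont, Fri-PM→Ghosh, Sat-AM→Ghosh.
Loads: Ivanova 2/2, Ghosh 3/3, Diallo 1/2, Yoon 2/2, Beaumont 2/2, Johansson 2/2 — all within limits.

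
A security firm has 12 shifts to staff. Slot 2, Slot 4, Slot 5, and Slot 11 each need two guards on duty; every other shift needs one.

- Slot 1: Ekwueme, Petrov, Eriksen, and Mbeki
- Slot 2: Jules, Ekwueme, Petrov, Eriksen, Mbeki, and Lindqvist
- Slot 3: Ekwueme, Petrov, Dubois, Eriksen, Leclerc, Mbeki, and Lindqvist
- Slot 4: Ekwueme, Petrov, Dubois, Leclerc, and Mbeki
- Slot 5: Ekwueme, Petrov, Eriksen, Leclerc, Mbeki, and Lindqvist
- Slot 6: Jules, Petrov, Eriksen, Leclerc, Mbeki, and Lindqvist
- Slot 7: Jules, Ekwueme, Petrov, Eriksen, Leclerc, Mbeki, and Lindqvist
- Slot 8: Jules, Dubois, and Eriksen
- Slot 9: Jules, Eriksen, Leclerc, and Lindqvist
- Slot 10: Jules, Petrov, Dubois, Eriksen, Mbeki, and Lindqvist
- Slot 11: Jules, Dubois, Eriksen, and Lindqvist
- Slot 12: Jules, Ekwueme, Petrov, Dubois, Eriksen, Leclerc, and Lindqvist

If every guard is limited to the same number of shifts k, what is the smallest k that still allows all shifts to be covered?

2

With 8 guards and 16 worker-slots to fill, someone must work at least ⌈16/8⌉ = 2 shifts, so k ≥ 2.
k = 2 works: Slot 1→Ekwueme, Slot 2→Mbeki+Lindqvist, Slot 3→Ekwueme, Slot 4→Leclerc+Mbeki, Slot 5→Leclerc+Lindqvist, Slot 6→Petrov, Slot 7→Eriksen, Slot 8→Jules, Slot 9→Jules, Slot 10→Petrov, Slot 11→Dubois+Eriksen, Slot 12→Dubois.
Loads: Jules 2, Ekwueme 2, Petrov 2, Dubois 2, Eriksen 2, Leclerc 2, Mbeki 2, Lindqvist 2 — all ≤ 2.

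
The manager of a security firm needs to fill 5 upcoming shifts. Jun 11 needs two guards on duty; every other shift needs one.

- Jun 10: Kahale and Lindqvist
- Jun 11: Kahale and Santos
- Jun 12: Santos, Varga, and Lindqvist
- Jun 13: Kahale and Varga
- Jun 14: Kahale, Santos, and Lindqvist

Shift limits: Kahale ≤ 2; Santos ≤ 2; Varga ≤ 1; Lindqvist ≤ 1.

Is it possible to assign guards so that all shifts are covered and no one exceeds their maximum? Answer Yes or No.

Jun 11 can only be covered by Kahale and Santos, so that assignment is forced.
One valid schedule: Jun 10→Kahale, Jun 11→Kahale+Santos, Jun 12→Santos, Jun 13→Varga, Jun 14→Lindqvist.
Loads: Kahale 2/2, Santos 2/2, Varga 1/1, Lindqvist 1/1 — all within limits.

Yes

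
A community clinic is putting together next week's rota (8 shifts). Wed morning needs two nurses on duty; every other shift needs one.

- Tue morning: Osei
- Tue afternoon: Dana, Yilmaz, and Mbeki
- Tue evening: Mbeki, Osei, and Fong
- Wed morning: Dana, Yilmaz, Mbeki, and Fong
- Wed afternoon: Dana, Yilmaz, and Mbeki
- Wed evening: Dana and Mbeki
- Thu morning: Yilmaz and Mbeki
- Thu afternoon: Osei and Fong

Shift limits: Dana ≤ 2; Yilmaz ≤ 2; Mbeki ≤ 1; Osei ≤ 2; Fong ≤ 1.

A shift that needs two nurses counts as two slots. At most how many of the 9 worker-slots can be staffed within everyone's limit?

Total capacity across all nurses is 2+2+1+2+1 = 8, and 9 slots are needed, so at most 8 can be filled.
An assignment achieving 8: Tue morning→Osei, Tue afternoon→Dana, Tue evening→Mbeki, Wed morning→Fong, Wed afternoon→Yilmaz, Wed evening→Dana, Thu morning→Yilmaz, Thu afternoon→Osei.
Loads: Dana 2/2, Yilmaz 2/2, Mbeki 1/1, Osei 2/2, Fong 1/1.

8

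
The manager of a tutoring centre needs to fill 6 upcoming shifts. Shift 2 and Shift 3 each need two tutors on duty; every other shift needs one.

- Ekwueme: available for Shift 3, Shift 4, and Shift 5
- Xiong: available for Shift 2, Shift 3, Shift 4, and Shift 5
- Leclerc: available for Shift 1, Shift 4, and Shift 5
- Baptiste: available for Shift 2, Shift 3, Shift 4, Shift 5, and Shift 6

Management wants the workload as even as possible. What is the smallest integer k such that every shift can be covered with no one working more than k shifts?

With 4 tutors and 8 worker-slots to fill, someone must work at least ⌈8/4⌉ = 2 shifts, so k ≥ 2.
k = 2 works: Shift 1→Leclerc, Shift 2→Xiong+Baptiste, Shift 3→Ekwueme+Xiong, Shift 4→Ekwueme, Shift 5→Leclerc, Shift 6→Baptiste.
Loads: Ekwueme 2, Xiong 2, Leclerc 2, Baptiste 2 — all ≤ 2.

2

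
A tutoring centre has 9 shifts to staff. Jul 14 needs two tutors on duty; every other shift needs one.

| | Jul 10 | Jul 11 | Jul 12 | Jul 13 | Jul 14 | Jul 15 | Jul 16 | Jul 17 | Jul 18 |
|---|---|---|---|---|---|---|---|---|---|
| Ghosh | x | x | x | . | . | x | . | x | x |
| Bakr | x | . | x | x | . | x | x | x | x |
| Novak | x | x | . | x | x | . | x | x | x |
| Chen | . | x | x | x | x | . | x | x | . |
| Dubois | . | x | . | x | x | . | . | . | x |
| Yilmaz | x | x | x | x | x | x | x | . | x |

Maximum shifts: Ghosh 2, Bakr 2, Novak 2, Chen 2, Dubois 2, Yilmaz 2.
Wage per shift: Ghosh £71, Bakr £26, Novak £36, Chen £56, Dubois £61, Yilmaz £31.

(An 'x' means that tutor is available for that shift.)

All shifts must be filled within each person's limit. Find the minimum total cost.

Picking the cheapest available tutor for each shift independently would cost £280, but that ignores the shift limits.
An optimal schedule: Jul 10→Bakr, Jul 11→Novak, Jul 12→Yilmaz, Jul 13→Chen, Jul 14→Chen+Dubois, Jul 15→Bakr, Jul 16→Yilmaz, Jul 17→Novak, Jul 18→Dubois.
Total: 26 + 36 + 31 + 56 + 56 + 61 + 26 + 31 + 36 + 61 = £420.

£420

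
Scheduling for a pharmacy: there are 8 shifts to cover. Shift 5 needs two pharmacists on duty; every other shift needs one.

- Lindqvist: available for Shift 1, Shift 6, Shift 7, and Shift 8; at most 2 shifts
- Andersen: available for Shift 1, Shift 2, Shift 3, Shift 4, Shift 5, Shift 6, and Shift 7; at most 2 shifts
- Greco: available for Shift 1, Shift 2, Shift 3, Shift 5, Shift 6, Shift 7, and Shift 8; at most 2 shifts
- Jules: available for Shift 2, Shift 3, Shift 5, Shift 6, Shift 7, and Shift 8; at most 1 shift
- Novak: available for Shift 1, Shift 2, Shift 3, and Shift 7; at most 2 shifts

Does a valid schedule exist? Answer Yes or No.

Shift 4 can only be covered by Andersen, so that assignment is forced.
One valid schedule: Shift 1→Lindqvist, Shift 2→Greco, Shift 3→Novak, Shift 4→Andersen, Shift 5→Andersen+Greco, Shift 6→Jules, Shift 7→Novak, Shift 8→Lindqvist.
Loads: Lindqvist 2/2, Andersen 2/2, Greco 2/2, Jules 1/1, Novak 2/2 — all within limits.

Yes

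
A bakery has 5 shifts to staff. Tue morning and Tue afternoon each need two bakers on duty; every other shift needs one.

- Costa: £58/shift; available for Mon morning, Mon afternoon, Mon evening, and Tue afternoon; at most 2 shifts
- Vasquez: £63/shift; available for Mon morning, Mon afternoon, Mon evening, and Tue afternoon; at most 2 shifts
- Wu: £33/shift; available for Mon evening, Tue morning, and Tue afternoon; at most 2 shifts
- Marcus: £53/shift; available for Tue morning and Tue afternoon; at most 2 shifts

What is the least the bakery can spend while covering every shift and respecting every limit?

Tue morning can only be covered by Wu and Marcus, so that assignment is forced.
Picking the cheapest available baker for each shift independently would cost £321, but that ignores the shift limits.
An optimal schedule: Mon morning→Costa, Mon afternoon→Costa, Mon evening→Wu, Tue morning→Wu+Marcus, Tue afternoon→Marcus+Vasquez.
Total: 58 + 58 + 33 + 33 + 53 + 53 + 63 = £351.

£351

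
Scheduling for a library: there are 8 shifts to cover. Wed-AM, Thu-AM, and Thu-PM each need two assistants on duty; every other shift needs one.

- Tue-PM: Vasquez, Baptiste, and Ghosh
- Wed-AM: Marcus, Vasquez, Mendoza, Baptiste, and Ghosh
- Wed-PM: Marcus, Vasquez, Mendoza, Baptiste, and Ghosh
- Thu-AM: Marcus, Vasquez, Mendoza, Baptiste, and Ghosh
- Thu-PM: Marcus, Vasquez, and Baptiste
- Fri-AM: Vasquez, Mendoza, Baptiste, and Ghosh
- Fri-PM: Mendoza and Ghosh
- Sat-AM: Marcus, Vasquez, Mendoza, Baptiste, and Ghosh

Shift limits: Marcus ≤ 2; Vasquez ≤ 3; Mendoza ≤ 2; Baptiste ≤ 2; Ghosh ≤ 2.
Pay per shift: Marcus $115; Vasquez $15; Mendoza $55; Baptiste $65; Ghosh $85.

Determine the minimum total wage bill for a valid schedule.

$685

Picking the cheapest available assistant for each shift independently would cost $335, but that ignores the shift limits.
An optimal schedule: Tue-PM→Vasquez, Wed-AM→Baptiste+Ghosh, Wed-PM→Marcus, Thu-AM→Baptiste+Ghosh, Thu-PM→Marcus+Vasquez, Fri-AM→Vasquez, Fri-PM→Mendoza, Sat-AM→Mendoza.
Total: 15 + 65 + 85 + 115 + 65 + 85 + 115 + 15 + 15 + 55 + 55 = $685.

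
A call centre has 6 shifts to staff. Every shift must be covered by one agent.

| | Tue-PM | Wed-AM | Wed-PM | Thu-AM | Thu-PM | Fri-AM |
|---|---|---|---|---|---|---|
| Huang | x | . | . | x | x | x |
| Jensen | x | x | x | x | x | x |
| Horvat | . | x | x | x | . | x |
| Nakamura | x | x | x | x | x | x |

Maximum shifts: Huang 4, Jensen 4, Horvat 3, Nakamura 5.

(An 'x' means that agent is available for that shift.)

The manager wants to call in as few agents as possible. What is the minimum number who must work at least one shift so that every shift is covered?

6 slots to fill and no one can take more than 5, so at least ⌈6/5⌉ = 2 agents are needed.
Huang and Jensen alone can cover everything: Tue-PM→Huang, Wed-AM→Jensen, Wed-PM→Jensen, Thu-AM→Huang, Thu-PM→Huang, Fri-AM→Huang.

2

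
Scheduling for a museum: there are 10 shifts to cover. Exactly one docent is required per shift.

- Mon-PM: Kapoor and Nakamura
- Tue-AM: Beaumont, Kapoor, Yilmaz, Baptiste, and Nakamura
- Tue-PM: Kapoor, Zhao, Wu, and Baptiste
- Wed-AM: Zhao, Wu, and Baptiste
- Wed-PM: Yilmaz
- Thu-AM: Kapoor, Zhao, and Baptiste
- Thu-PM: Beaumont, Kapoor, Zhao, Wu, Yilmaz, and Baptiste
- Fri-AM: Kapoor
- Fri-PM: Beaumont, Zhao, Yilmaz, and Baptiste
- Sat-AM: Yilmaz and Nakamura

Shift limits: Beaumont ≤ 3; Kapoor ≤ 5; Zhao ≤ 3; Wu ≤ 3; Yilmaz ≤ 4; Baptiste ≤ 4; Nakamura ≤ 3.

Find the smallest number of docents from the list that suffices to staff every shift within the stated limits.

3

10 slots to fill and no one can take more than 5, so at least ⌈10/5⌉ = 2 docents are needed.
Any 2 docents together have capacity at most 5+4 = 9 < 10 slots, so 2 can never suffice.
Kapoor, Zhao, and Yilmaz alone can cover everything: Mon-PM→Kapoor, Tue-AM→Kapoor, Tue-PM→Kapoor, Wed-AM→Zhao, Wed-PM→Yilmaz, Thu-AM→Kapoor, Thu-PM→Zhao, Fri-AM→Kapoor, Fri-PM→Zhao, Sat-AM→Yilmaz.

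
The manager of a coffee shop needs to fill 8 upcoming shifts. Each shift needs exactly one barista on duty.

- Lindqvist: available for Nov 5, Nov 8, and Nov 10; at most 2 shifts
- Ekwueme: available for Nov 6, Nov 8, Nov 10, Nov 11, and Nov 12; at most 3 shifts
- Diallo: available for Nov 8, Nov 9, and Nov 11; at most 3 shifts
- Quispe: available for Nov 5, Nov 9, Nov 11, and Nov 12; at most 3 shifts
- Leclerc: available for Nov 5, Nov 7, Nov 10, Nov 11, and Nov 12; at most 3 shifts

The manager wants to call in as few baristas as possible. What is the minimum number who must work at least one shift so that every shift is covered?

8 slots to fill and no one can take more than 3, so at least ⌈8/3⌉ = 3 baristas are needed.
Ekwueme, Diallo, and Leclerc alone can cover everything: Nov 5→Leclerc, Nov 6→Ekwueme, Nov 7→Leclerc, Nov 8→Ekwueme, Nov 9→Diallo, Nov 10→Ekwueme, Nov 11→Diallo, Nov 12→Leclerc.

3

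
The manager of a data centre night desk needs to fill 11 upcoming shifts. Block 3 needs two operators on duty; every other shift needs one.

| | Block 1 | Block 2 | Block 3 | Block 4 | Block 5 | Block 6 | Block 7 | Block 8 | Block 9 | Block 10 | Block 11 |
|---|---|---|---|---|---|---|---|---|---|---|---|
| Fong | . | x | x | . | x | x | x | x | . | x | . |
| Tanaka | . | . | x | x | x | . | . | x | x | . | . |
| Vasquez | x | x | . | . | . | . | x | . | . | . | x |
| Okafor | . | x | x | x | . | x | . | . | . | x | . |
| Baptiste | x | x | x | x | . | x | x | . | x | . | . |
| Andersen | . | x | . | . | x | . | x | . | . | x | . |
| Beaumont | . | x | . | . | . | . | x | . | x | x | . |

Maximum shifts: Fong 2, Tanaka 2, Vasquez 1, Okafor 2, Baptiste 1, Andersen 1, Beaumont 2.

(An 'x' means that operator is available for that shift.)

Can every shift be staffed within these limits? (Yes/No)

No

Total capacity is 2+2+1+2+1+1+2 = 11 but 12 worker-slots are needed — infeasible.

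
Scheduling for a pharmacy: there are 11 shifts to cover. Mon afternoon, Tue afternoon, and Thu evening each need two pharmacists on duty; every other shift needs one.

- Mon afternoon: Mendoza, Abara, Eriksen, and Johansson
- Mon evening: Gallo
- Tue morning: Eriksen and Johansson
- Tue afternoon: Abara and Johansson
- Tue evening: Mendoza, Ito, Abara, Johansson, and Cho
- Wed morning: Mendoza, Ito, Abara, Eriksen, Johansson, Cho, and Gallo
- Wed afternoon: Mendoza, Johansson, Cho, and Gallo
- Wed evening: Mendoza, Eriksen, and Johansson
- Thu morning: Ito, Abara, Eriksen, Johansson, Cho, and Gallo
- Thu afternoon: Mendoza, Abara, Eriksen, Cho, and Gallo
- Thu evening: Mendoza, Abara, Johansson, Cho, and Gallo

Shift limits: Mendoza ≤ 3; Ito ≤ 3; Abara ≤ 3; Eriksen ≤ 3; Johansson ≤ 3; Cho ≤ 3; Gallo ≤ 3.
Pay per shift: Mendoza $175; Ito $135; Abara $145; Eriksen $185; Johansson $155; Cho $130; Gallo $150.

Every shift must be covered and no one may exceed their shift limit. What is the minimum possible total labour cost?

Mon evening can only be covered by Gallo, so that assignment is forced.
Tue afternoon can only be covered by Abara and Johansson, so that assignment is forced.
Picking the cheapest available pharmacist for each shift independently would cost $1985, but that ignores the shift limits.
An optimal schedule: Mon afternoon→Abara+Mendoza, Mon evening→Gallo, Tue morning→Johansson, Tue afternoon→Abara+Johansson, Tue evening→Ito, Wed morning→Ito, Wed afternoon→Cho, Wed evening→Johansson, Thu morning→Ito, Thu afternoon→Cho, Thu evening→Cho+Abara.
Total: 145 + 175 + 150 + 155 + 145 + 155 + 135 + 135 + 130 + 155 + 135 + 130 + 130 + 145 = $2020.

$2020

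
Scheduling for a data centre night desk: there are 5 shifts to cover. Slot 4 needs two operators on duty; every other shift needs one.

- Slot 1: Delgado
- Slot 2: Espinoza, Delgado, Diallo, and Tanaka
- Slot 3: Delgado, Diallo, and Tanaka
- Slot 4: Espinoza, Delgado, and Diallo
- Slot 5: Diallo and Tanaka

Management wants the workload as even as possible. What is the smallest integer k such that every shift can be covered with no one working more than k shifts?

2

With 4 operators and 6 worker-slots to fill, someone must work at least ⌈6/4⌉ = 2 shifts, so k ≥ 2.
k = 2 works: Slot 1→Delgado, Slot 2→Espinoza, Slot 3→Delgado, Slot 4→Espinoza+Diallo, Slot 5→Diallo.
Loads: Espinoza 2, Delgado 2, Diallo 2, Tanaka 0 — all ≤ 2.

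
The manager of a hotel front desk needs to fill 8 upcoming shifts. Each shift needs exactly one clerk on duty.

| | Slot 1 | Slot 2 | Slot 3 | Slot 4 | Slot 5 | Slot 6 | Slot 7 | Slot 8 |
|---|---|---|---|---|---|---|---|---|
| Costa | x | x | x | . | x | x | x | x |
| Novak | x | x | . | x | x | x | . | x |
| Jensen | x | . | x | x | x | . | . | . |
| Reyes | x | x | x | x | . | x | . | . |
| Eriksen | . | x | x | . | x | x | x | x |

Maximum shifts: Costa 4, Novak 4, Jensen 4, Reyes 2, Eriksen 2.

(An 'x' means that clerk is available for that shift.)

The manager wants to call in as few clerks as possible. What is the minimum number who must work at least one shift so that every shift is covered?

2

8 slots to fill and no one can take more than 4, so at least ⌈8/4⌉ = 2 clerks are needed.
Costa and Novak alone can cover everything: Slot 1→Costa, Slot 2→Costa, Slot 3→Costa, Slot 4→Novak, Slot 5→Novak, Slot 6→Novak, Slot 7→Costa, Slot 8→Novak.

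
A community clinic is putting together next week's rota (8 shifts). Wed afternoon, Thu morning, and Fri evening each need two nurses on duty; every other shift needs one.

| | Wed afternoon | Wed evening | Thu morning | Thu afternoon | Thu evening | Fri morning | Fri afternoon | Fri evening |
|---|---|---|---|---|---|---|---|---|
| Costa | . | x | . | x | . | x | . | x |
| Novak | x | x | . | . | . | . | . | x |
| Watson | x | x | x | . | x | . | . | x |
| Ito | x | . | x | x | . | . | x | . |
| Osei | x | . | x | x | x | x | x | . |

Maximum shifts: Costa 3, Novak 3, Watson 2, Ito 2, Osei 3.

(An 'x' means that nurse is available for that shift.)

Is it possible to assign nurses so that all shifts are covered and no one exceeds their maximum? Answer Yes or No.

One valid schedule: Wed afternoon→Novak+Osei, Wed evening→Costa, Thu morning→Watson+Ito, Thu afternoon→Osei, Thu evening→Watson, Fri morning→Costa, Fri afternoon→Ito, Fri evening→Costa+Novak.
Loads: Costa 3/3, Novak 2/3, Watson 2/2, Ito 2/2, Osei 2/3 — all within limits.

Yes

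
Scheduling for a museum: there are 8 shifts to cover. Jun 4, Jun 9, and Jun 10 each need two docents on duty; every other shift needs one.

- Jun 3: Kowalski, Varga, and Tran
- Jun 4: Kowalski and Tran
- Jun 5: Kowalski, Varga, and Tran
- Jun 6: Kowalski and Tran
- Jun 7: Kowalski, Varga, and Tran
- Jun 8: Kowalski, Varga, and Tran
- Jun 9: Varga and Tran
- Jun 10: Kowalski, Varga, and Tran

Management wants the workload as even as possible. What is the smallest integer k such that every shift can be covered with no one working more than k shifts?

4

With 3 docents and 11 worker-slots to fill, someone must work at least ⌈11/3⌉ = 4 shifts, so k ≥ 4.
k = 4 works: Jun 3→Kowalski, Jun 4→Kowalski+Tran, Jun 5→Kowalski, Jun 6→Kowalski, Jun 7→Varga, Jun 8→Varga, Jun 9→Varga+Tran, Jun 10→Varga+Tran.
Loads: Kowalski 4, Varga 4, Tran 3 — all ≤ 4.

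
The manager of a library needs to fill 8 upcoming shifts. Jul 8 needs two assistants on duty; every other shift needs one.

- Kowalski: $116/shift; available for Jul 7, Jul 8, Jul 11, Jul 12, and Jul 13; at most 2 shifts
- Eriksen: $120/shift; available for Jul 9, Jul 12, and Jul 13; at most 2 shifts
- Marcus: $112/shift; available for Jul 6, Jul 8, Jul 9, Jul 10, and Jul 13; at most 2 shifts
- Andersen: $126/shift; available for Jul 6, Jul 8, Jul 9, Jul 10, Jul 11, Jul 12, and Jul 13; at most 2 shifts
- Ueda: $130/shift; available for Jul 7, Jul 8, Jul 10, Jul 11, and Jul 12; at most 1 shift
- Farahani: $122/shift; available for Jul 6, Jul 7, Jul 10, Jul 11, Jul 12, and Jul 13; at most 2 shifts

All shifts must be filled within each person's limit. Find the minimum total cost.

Picking the cheapest available assistant for each shift independently would cost $1024, but that ignores the shift limits.
An optimal schedule: Jul 6→Marcus, Jul 7→Kowalski, Jul 8→Kowalski+Andersen, Jul 9→Marcus, Jul 10→Farahani, Jul 11→Farahani, Jul 12→Eriksen, Jul 13→Eriksen.
Total: 112 + 116 + 116 + 126 + 112 + 122 + 122 + 120 + 120 = $1066.

$1066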